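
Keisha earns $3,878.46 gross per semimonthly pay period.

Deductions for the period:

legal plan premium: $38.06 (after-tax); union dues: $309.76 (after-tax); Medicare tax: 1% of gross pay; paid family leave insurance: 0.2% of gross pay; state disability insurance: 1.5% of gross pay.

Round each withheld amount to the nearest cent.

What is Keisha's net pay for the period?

$3,425.92

Medicare tax: $3,878.46 × 0.01 = $38.78
Paid family leave insurance: $3,878.46 × 0.002 = $7.76
State disability insurance: $3,878.46 × 0.015 = $58.18
Union dues: $309.76
Legal plan premium: $38.06
Total deductions = $38.78 + $7.76 + $58.18 + $309.76 + $38.06 = $452.54
Net pay = $3,878.46 − $452.54 = $3,425.92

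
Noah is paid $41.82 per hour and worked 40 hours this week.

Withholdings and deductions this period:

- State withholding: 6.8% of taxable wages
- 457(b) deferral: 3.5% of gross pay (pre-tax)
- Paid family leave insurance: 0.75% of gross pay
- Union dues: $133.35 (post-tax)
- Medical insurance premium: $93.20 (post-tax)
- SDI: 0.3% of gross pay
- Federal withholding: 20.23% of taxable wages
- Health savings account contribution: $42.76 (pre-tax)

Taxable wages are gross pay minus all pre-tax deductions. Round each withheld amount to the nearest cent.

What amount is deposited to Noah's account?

$902.60

Gross pay: 40 × $41.82 = $1,672.80
457(b) deferral: $1,672.80 × 0.035 = $58.55
Health savings account contribution: $42.76
Pre-tax total = $58.55 + $42.76 = $101.31
Taxable wages = $1,672.80 − $101.31 = $1,571.49
Federal withholding: $1,571.49 × 0.2023 = $317.91
State withholding: $1,571.49 × 0.068 = $106.86
Paid family leave insurance: $1,672.80 × 0.0075 = $12.55
SDI: $1,672.80 × 0.003 = $5.02
Medical insurance premium: $93.20
Union dues: $133.35
Total deductions = $58.55 + $42.76 + $317.91 + $106.86 + $12.55 + $5.02 + $93.20 + $133.35 = $770.20
Net pay = $1,672.80 − $770.20 = $902.60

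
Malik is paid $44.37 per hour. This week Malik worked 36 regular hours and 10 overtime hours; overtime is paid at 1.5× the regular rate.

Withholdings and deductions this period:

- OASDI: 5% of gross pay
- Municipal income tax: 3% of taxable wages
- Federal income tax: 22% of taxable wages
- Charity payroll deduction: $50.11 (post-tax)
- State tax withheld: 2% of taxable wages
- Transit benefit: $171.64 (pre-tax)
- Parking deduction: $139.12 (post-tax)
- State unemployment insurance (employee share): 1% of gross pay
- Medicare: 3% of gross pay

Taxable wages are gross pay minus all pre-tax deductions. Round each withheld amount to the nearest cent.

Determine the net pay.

$1,133.71

Regular pay: 36 × $44.37 = $1,597.32
Overtime pay: 10 × $44.37 × 1.5 = $665.55
Gross pay = $1,597.32 + $665.55 = $2,262.87
Transit benefit: $171.64
Taxable wages = $2,262.87 − $171.64 = $2,091.23
Federal income tax: $2,091.23 × 0.22 = $460.07
Municipal income tax: $2,091.23 × 0.03 = $62.74
State tax withheld: $2,091.23 × 0.02 = $41.82
OASDI: $2,262.87 × 0.05 = $113.14
State unemployment insurance (employee share): $2,262.87 × 0.01 = $22.63
Medicare: $2,262.87 × 0.03 = $67.89
Parking deduction: $139.12
Charity payroll deduction: $50.11
Total deductions = $171.64 + $460.07 + $62.74 + $41.82 + $113.14 + $22.63 + $67.89 + $139.12 + $50.11 = $1,129.16
Net pay = $2,262.87 − $1,129.16 = $1,133.71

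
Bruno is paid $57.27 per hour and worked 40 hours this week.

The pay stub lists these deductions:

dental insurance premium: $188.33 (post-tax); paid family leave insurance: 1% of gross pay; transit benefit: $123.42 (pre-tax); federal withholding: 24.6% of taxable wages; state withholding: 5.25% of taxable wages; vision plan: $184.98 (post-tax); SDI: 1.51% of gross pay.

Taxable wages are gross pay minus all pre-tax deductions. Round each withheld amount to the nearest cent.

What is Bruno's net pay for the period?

$1089.60

Gross pay: 40 × $57.27 = $2290.80
Transit benefit: $123.42
Taxable wages = $2290.80 − $123.42 = $2167.38
State withholding: $2167.38 × 0.0525 = $113.79
Federal withholding: $2167.38 × 0.246 = $533.18
SDI: $2290.80 × 0.0151 = $34.59
Paid family leave insurance: $2290.80 × 0.01 = $22.91
Vision plan: $184.98
Dental insurance premium: $188.33
Total deductions = $123.42 + $113.79 + $533.18 + $34.59 + $22.91 + $184.98 + $188.33 = $1201.20
Net pay = $2290.80 − $1201.20 = $1089.60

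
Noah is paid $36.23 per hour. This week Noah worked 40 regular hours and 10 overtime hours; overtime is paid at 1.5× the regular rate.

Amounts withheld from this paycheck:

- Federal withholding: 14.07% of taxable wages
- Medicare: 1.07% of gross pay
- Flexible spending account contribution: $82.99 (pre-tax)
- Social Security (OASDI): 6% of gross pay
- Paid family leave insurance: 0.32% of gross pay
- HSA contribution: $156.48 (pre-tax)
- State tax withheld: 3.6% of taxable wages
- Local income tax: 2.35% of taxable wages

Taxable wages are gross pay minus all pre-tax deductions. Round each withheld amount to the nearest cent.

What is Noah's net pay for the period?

$1,254.94

Regular pay: 40 × $36.23 = $1,449.20
Overtime pay: 10 × $36.23 × 1.5 = $543.45
Gross pay = $1,449.20 + $543.45 = $1,992.65
HSA contribution: $156.48
Flexible spending account contribution: $82.99
Pre-tax total = $156.48 + $82.99 = $239.47
Taxable wages = $1,992.65 − $239.47 = $1,753.18
State tax withheld: $1,753.18 × 0.036 = $63.11
Federal withholding: $1,753.18 × 0.1407 = $246.67
Local income tax: $1,753.18 × 0.0235 = $41.20
Medicare: $1,992.65 × 0.0107 = $21.32
Paid family leave insurance: $1,992.65 × 0.0032 = $6.38
Social Security (OASDI): $1,992.65 × 0.06 = $119.56
Total deductions = $156.48 + $82.99 + $63.11 + $246.67 + $41.20 + $21.32 + $6.38 + $119.56 = $737.71
Net pay = $1,992.65 − $737.71 = $1,254.94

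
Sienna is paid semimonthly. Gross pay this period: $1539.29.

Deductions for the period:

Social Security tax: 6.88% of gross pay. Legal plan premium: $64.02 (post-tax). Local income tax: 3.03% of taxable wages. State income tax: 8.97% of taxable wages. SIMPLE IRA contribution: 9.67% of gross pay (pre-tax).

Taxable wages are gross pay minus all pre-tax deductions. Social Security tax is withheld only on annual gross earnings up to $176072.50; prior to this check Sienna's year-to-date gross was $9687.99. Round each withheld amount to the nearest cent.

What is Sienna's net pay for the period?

$1053.67

SIMPLE IRA contribution: $1539.29 × 0.0967 = $148.85
Taxable wages = $1539.29 − $148.85 = $1390.44
State income tax: $1390.44 × 0.0897 = $124.72
Local income tax: $1390.44 × 0.0303 = $42.13
Social Security tax: cap not yet reached, full $1539.29 is subject → $1539.29 × 0.0688 = $105.90
Legal plan premium: $64.02
Total deductions = $148.85 + $124.72 + $42.13 + $105.90 + $64.02 = $485.62
Net pay = $1539.29 − $485.62 = $1053.67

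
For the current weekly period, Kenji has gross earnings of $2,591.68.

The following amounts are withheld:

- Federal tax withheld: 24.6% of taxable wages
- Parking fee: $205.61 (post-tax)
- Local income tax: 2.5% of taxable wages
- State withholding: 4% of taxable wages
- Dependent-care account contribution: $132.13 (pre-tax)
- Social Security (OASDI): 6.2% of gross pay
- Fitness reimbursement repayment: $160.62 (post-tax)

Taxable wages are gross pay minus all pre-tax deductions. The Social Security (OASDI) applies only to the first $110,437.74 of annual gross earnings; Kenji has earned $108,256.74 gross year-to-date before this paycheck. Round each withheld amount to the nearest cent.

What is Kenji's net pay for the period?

Dependent-care account contribution: $132.13
Taxable wages = $2,591.68 − $132.13 = $2,459.55
Local income tax: $2,459.55 × 0.025 = $61.49
State withholding: $2,459.55 × 0.04 = $98.38
Federal tax withheld: $2,459.55 × 0.246 = $605.05
Social Security (OASDI): only $110,437.74 − $108,256.74 = $2,181.00 of this check is subject → $2,181.00 × 0.062 = $135.22
Parking fee: $205.61
Fitness reimbursement repayment: $160.62
Total deductions = $132.13 + $61.49 + $98.38 + $605.05 + $135.22 + $205.61 + $160.62 = $1,398.50
Net pay = $2,591.68 − $1,398.50 = $1,193.18

$1,193.18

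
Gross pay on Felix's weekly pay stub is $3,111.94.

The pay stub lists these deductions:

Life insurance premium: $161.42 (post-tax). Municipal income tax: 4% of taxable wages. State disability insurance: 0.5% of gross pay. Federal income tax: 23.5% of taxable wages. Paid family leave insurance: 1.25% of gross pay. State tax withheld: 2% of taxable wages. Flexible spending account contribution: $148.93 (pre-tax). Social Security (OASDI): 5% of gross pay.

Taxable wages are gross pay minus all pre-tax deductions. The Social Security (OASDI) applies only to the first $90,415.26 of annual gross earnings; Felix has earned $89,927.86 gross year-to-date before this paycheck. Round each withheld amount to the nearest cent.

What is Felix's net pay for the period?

$1,848.67

Flexible spending account contribution: $148.93
Taxable wages = $3,111.94 − $148.93 = $2,963.01
State tax withheld: $2,963.01 × 0.02 = $59.26
Federal income tax: $2,963.01 × 0.235 = $696.31
Municipal income tax: $2,963.01 × 0.04 = $118.52
Social Security (OASDI): only $90,415.26 − $89,927.86 = $487.40 of this check is subject → $487.40 × 0.05 = $24.37
State disability insurance: $3,111.94 × 0.005 = $15.56
Paid family leave insurance: $3,111.94 × 0.0125 = $38.90
Life insurance premium: $161.42
Total deductions = $148.93 + $59.26 + $696.31 + $118.52 + $24.37 + $15.56 + $38.90 + $161.42 = $1,263.27
Net pay = $3,111.94 − $1,263.27 = $1,848.67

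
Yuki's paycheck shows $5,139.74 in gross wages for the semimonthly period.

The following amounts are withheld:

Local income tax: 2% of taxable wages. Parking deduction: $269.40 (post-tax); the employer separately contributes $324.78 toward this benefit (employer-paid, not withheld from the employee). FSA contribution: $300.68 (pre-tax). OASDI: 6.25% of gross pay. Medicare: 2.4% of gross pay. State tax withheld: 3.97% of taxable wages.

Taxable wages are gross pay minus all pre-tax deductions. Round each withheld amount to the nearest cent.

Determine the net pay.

FSA contribution: $300.68
Taxable wages = $5,139.74 − $300.68 = $4,839.06
Local income tax: $4,839.06 × 0.02 = $96.78
State tax withheld: $4,839.06 × 0.0397 = $192.11
Medicare: $5,139.74 × 0.024 = $123.35
OASDI: $5,139.74 × 0.0625 = $321.23
Parking deduction: $269.40
(Employer's $324.78 toward parking deduction is not withheld from the employee.)
Total deductions = $300.68 + $96.78 + $192.11 + $123.35 + $321.23 + $269.40 = $1,303.55
Net pay = $5,139.74 − $1,303.55 = $3,836.19

$3,836.19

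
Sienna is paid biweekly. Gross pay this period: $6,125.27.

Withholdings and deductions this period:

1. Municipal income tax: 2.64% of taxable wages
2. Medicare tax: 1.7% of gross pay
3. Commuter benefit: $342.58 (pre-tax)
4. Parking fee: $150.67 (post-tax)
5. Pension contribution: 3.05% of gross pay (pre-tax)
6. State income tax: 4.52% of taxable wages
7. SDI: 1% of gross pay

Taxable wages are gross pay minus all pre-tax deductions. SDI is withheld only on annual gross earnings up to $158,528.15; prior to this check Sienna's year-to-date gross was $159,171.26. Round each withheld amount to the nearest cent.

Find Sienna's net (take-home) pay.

Commuter benefit: $342.58
Pension contribution: $6,125.27 × 0.0305 = $186.82
Pre-tax total = $342.58 + $186.82 = $529.40
Taxable wages = $6,125.27 − $529.40 = $5,595.87
State income tax: $5,595.87 × 0.0452 = $252.93
Municipal income tax: $5,595.87 × 0.0264 = $147.73
SDI: annual cap $158,528.15 already reached (YTD $159,171.26), so $0.00
Medicare tax: $6,125.27 × 0.017 = $104.13
Parking fee: $150.67
Total deductions = $342.58 + $186.82 + $252.93 + $147.73 + $0.00 + $104.13 + $150.67 = $1,184.86
Net pay = $6,125.27 − $1,184.86 = $4,940.41

$4,940.41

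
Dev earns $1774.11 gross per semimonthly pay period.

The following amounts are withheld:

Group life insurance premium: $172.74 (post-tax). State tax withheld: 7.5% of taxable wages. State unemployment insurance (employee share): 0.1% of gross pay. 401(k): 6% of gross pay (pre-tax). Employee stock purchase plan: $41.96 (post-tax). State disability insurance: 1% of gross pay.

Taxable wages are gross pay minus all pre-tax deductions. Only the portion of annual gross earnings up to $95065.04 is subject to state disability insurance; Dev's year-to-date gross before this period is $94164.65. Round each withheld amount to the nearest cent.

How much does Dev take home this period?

$1317.12

401(k): $1774.11 × 0.06 = $106.45
Taxable wages = $1774.11 − $106.45 = $1667.66
State tax withheld: $1667.66 × 0.075 = $125.07
State unemployment insurance (employee share): $1774.11 × 0.001 = $1.77
State disability insurance: only $95065.04 − $94164.65 = $900.39 of this check is subject → $900.39 × 0.01 = $9.00
Group life insurance premium: $172.74
Employee stock purchase plan: $41.96
Total deductions = $106.45 + $125.07 + $1.77 + $9.00 + $172.74 + $41.96 = $456.99
Net pay = $1774.11 − $456.99 = $1317.12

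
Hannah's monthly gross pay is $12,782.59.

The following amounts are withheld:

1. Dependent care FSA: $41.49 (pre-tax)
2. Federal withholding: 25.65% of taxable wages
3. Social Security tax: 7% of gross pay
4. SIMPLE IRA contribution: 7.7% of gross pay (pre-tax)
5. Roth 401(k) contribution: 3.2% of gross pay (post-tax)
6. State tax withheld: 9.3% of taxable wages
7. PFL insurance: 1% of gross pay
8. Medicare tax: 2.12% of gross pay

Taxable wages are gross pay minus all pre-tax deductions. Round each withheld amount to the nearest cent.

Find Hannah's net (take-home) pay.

$5,945.18

Dependent care FSA: $41.49
SIMPLE IRA contribution: $12,782.59 × 0.077 = $984.26
Pre-tax total = $41.49 + $984.26 = $1,025.75
Taxable wages = $12,782.59 − $1,025.75 = $11,756.84
Federal withholding: $11,756.84 × 0.2565 = $3,015.63
State tax withheld: $11,756.84 × 0.093 = $1,093.39
Medicare tax: $12,782.59 × 0.0212 = $270.99
Social Security tax: $12,782.59 × 0.07 = $894.78
PFL insurance: $12,782.59 × 0.01 = $127.83
Roth 401(k) contribution: $12,782.59 × 0.032 = $409.04
Total deductions = $41.49 + $984.26 + $3,015.63 + $1,093.39 + $270.99 + $894.78 + $127.83 + $409.04 = $6,837.41
Net pay = $12,782.59 − $6,837.41 = $5,945.18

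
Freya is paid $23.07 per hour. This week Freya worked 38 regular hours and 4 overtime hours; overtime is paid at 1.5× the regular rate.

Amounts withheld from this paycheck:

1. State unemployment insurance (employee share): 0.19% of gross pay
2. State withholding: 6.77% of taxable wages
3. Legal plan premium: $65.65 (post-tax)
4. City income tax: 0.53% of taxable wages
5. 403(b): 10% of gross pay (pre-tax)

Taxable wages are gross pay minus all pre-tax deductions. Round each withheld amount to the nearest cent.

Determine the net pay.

Regular pay: 38 × $23.07 = $876.66
Overtime pay: 4 × $23.07 × 1.5 = $138.42
Gross pay = $876.66 + $138.42 = $1,015.08
403(b): $1,015.08 × 0.1 = $101.51
Taxable wages = $1,015.08 − $101.51 = $913.57
City income tax: $913.57 × 0.0053 = $4.84
State withholding: $913.57 × 0.0677 = $61.85
State unemployment insurance (employee share): $1,015.08 × 0.0019 = $1.93
Legal plan premium: $65.65
Total deductions = $101.51 + $4.84 + $61.85 + $1.93 + $65.65 = $235.78
Net pay = $1,015.08 − $235.78 = $779.30

$779.30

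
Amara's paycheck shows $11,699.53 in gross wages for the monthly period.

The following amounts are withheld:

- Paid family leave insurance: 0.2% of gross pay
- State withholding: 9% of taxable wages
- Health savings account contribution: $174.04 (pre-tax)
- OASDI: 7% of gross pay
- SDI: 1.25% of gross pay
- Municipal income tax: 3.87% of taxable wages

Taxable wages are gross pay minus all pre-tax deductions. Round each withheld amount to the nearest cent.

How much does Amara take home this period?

$9,053.55

Health savings account contribution: $174.04
Taxable wages = $11,699.53 − $174.04 = $11,525.49
Municipal income tax: $11,525.49 × 0.0387 = $446.04
State withholding: $11,525.49 × 0.09 = $1,037.29
Paid family leave insurance: $11,699.53 × 0.002 = $23.40
OASDI: $11,699.53 × 0.07 = $818.97
SDI: $11,699.53 × 0.0125 = $146.24
Total deductions = $174.04 + $446.04 + $1,037.29 + $23.40 + $818.97 + $146.24 = $2,645.98
Net pay = $11,699.53 − $2,645.98 = $9,053.55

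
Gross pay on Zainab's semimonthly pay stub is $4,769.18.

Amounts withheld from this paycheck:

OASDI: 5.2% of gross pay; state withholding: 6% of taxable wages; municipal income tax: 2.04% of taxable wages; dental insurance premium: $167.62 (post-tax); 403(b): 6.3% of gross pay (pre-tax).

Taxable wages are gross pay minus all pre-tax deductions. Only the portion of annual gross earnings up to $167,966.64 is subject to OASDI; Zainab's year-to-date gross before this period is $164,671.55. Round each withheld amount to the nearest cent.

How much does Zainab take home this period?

$3,770.48

403(b): $4,769.18 × 0.063 = $300.46
Taxable wages = $4,769.18 − $300.46 = $4,468.72
State withholding: $4,468.72 × 0.06 = $268.12
Municipal income tax: $4,468.72 × 0.0204 = $91.16
OASDI: only $167,966.64 − $164,671.55 = $3,295.09 of this check is subject → $3,295.09 × 0.052 = $171.34
Dental insurance premium: $167.62
Total deductions = $300.46 + $268.12 + $91.16 + $171.34 + $167.62 = $998.70
Net pay = $4,769.18 − $998.70 = $3,770.48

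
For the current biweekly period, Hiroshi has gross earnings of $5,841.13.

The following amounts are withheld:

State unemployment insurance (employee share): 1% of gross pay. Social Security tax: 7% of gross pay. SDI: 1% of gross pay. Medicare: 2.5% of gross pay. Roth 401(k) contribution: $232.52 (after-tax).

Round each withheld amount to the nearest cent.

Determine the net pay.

$4,936.88

SDI: $5,841.13 × 0.01 = $58.41
State unemployment insurance (employee share): $5,841.13 × 0.01 = $58.41
Social Security tax: $5,841.13 × 0.07 = $408.88
Medicare: $5,841.13 × 0.025 = $146.03
Roth 401(k) contribution: $232.52
Total deductions = $58.41 + $58.41 + $408.88 + $146.03 + $232.52 = $904.25
Net pay = $5,841.13 − $904.25 = $4,936.88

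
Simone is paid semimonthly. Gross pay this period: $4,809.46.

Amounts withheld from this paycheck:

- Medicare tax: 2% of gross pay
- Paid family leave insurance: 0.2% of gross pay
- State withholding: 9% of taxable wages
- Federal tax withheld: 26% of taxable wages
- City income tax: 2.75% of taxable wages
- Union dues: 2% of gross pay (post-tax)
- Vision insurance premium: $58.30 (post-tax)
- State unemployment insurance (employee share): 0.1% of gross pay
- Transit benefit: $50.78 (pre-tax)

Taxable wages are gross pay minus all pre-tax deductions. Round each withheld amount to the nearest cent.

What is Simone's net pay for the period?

$2,697.17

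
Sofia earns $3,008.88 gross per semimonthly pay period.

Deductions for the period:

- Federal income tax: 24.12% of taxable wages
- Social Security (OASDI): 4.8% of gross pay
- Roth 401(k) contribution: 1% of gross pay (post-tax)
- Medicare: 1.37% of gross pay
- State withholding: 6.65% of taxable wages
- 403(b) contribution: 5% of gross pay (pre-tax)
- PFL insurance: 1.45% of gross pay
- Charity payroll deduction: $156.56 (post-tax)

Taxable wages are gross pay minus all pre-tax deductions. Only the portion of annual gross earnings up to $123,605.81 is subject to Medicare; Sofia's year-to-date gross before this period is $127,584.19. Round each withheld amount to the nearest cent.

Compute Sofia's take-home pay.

403(b) contribution: $3,008.88 × 0.05 = $150.44
Taxable wages = $3,008.88 − $150.44 = $2,858.44
Federal income tax: $2,858.44 × 0.2412 = $689.46
State withholding: $2,858.44 × 0.0665 = $190.09
Social Security (OASDI): $3,008.88 × 0.048 = $144.43
Medicare: annual cap $123,605.81 already reached (YTD $127,584.19), so $0.00
PFL insurance: $3,008.88 × 0.0145 = $43.63
Roth 401(k) contribution: $3,008.88 × 0.01 = $30.09
Charity payroll deduction: $156.56
Total deductions = $150.44 + $689.46 + $190.09 + $144.43 + $0.00 + $43.63 + $30.09 + $156.56 = $1,404.70
Net pay = $3,008.88 − $1,404.70 = $1,604.18

$1,604.18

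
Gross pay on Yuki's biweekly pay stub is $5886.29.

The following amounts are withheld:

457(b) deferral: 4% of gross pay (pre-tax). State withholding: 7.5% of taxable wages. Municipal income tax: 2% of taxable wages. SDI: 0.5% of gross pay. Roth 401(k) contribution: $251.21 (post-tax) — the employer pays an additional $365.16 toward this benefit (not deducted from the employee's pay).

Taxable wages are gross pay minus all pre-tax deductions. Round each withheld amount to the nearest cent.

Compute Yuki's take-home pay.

$4833.37

457(b) deferral: $5886.29 × 0.04 = $235.45
Taxable wages = $5886.29 − $235.45 = $5650.84
Municipal income tax: $5650.84 × 0.02 = $113.02
State withholding: $5650.84 × 0.075 = $423.81
SDI: $5886.29 × 0.005 = $29.43
Roth 401(k) contribution: $251.21
(Employer's $365.16 toward Roth 401(k) contribution is not withheld from the employee.)
Total deductions = $235.45 + $113.02 + $423.81 + $29.43 + $251.21 = $1052.92
Net pay = $5886.29 − $1052.92 = $4833.37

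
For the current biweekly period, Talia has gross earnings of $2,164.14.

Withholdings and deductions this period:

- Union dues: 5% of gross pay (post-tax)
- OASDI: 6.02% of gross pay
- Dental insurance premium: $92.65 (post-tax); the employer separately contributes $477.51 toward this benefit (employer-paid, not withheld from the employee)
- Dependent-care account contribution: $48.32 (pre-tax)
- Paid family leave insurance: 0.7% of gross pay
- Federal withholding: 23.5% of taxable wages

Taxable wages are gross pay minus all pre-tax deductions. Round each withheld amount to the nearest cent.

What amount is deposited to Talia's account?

$1,272.31

Dependent-care account contribution: $48.32
Taxable wages = $2,164.14 − $48.32 = $2,115.82
Federal withholding: $2,115.82 × 0.235 = $497.22
OASDI: $2,164.14 × 0.0602 = $130.28
Paid family leave insurance: $2,164.14 × 0.007 = $15.15
Dental insurance premium: $92.65
Union dues: $2,164.14 × 0.05 = $108.21
(Employer's $477.51 toward dental insurance premium is not withheld from the employee.)
Total deductions = $48.32 + $497.22 + $130.28 + $15.15 + $92.65 + $108.21 = $891.83
Net pay = $2,164.14 − $891.83 = $1,272.31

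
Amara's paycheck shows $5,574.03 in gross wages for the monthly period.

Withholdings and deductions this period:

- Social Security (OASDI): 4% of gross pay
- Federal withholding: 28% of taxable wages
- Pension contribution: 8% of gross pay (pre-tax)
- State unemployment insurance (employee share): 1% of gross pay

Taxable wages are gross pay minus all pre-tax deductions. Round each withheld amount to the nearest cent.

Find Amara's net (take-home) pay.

$3,413.54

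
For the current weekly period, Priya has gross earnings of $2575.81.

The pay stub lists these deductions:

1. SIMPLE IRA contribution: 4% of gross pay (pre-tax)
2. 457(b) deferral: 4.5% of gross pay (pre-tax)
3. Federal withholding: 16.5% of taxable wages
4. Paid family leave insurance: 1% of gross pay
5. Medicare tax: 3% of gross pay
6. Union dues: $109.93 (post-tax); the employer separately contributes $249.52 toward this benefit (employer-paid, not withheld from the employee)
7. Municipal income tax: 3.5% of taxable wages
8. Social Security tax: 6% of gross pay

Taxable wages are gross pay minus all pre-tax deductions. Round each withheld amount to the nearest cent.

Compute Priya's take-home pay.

SIMPLE IRA contribution: $2575.81 × 0.04 = $103.03
457(b) deferral: $2575.81 × 0.045 = $115.91
Pre-tax total = $103.03 + $115.91 = $218.94
Taxable wages = $2575.81 − $218.94 = $2356.87
Federal withholding: $2356.87 × 0.165 = $388.88
Municipal income tax: $2356.87 × 0.035 = $82.49
Social Security tax: $2575.81 × 0.06 = $154.55
Medicare tax: $2575.81 × 0.03 = $77.27
Paid family leave insurance: $2575.81 × 0.01 = $25.76
Union dues: $109.93
(Employer's $249.52 toward union dues is not withheld from the employee.)
Total deductions = $103.03 + $115.91 + $388.88 + $82.49 + $154.55 + $77.27 + $25.76 + $109.93 = $1057.82
Net pay = $2575.81 − $1057.82 = $1517.99

$1517.99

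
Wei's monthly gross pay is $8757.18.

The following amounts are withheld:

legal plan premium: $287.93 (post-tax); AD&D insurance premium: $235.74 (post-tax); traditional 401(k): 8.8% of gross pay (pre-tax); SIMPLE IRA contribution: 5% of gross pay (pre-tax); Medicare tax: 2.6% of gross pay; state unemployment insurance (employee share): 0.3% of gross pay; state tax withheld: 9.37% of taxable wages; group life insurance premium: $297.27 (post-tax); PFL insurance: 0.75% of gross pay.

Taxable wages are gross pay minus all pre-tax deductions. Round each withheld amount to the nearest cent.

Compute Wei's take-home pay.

$5700.80

SIMPLE IRA contribution: $8757.18 × 0.05 = $437.86
Traditional 401(k): $8757.18 × 0.088 = $770.63
Pre-tax total = $437.86 + $770.63 = $1208.49
Taxable wages = $8757.18 − $1208.49 = $7548.69
State tax withheld: $7548.69 × 0.0937 = $707.31
State unemployment insurance (employee share): $8757.18 × 0.003 = $26.27
PFL insurance: $8757.18 × 0.0075 = $65.68
Medicare tax: $8757.18 × 0.026 = $227.69
AD&D insurance premium: $235.74
Legal plan premium: $287.93
Group life insurance premium: $297.27
Total deductions = $437.86 + $770.63 + $707.31 + $26.27 + $65.68 + $227.69 + $235.74 + $287.93 + $297.27 = $3056.38
Net pay = $8757.18 − $3056.38 = $5700.80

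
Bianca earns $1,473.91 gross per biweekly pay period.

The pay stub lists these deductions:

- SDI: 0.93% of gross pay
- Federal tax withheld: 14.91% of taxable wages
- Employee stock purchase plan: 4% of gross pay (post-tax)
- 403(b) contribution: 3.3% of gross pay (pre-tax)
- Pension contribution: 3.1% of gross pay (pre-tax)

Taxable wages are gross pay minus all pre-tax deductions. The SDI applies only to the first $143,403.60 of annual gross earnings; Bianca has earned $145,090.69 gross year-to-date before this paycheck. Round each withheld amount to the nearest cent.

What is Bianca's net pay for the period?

$1,114.92

Pension contribution: $1,473.91 × 0.031 = $45.69
403(b) contribution: $1,473.91 × 0.033 = $48.64
Pre-tax total = $45.69 + $48.64 = $94.33
Taxable wages = $1,473.91 − $94.33 = $1,379.58
Federal tax withheld: $1,379.58 × 0.1491 = $205.70
SDI: annual cap $143,403.60 already reached (YTD $145,090.69), so $0.00
Employee stock purchase plan: $1,473.91 × 0.04 = $58.96
Total deductions = $45.69 + $48.64 + $205.70 + $0.00 + $58.96 = $358.99
Net pay = $1,473.91 − $358.99 = $1,114.92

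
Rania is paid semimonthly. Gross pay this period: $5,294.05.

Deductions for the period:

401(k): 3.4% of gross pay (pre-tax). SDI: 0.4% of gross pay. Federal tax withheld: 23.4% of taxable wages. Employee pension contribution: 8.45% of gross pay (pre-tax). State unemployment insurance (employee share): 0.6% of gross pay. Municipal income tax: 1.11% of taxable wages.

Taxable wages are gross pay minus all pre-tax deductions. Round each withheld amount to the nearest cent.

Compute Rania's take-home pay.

Employee pension contribution: $5,294.05 × 0.0845 = $447.35
401(k): $5,294.05 × 0.034 = $180.00
Pre-tax total = $447.35 + $180.00 = $627.35
Taxable wages = $5,294.05 − $627.35 = $4,666.70
Federal tax withheld: $4,666.70 × 0.234 = $1,092.01
Municipal income tax: $4,666.70 × 0.0111 = $51.80
State unemployment insurance (employee share): $5,294.05 × 0.006 = $31.76
SDI: $5,294.05 × 0.004 = $21.18
Total deductions = $447.35 + $180.00 + $1,092.01 + $51.80 + $31.76 + $21.18 = $1,824.10
Net pay = $5,294.05 − $1,824.10 = $3,469.95

$3,469.95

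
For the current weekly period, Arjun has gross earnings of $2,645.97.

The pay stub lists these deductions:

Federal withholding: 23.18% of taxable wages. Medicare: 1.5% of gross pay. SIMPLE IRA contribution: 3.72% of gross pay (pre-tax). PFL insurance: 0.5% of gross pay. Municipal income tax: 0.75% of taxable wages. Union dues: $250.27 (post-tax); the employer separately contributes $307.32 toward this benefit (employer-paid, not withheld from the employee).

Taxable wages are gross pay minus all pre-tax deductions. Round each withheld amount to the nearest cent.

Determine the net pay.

SIMPLE IRA contribution: $2,645.97 × 0.0372 = $98.43
Taxable wages = $2,645.97 − $98.43 = $2,547.54
Municipal income tax: $2,547.54 × 0.0075 = $19.11
Federal withholding: $2,547.54 × 0.2318 = $590.52
PFL insurance: $2,645.97 × 0.005 = $13.23
Medicare: $2,645.97 × 0.015 = $39.69
Union dues: $250.27
(Employer's $307.32 toward union dues is not withheld from the employee.)
Total deductions = $98.43 + $19.11 + $590.52 + $13.23 + $39.69 + $250.27 = $1,011.25
Net pay = $2,645.97 − $1,011.25 = $1,634.72

$1,634.72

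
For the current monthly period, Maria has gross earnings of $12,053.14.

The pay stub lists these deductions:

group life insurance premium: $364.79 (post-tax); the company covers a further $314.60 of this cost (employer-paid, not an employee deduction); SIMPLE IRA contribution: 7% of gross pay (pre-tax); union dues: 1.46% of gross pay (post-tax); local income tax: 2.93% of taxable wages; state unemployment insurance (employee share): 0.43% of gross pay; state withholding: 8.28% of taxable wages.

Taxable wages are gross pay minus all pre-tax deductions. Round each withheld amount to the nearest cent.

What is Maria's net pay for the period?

SIMPLE IRA contribution: $12,053.14 × 0.07 = $843.72
Taxable wages = $12,053.14 − $843.72 = $11,209.42
State withholding: $11,209.42 × 0.0828 = $928.14
Local income tax: $11,209.42 × 0.0293 = $328.44
State unemployment insurance (employee share): $12,053.14 × 0.0043 = $51.83
Group life insurance premium: $364.79
Union dues: $12,053.14 × 0.0146 = $175.98
(Employer's $314.60 toward group life insurance premium is not withheld from the employee.)
Total deductions = $843.72 + $928.14 + $328.44 + $51.83 + $364.79 + $175.98 = $2,692.90
Net pay = $12,053.14 − $2,692.90 = $9,360.24

$9,360.24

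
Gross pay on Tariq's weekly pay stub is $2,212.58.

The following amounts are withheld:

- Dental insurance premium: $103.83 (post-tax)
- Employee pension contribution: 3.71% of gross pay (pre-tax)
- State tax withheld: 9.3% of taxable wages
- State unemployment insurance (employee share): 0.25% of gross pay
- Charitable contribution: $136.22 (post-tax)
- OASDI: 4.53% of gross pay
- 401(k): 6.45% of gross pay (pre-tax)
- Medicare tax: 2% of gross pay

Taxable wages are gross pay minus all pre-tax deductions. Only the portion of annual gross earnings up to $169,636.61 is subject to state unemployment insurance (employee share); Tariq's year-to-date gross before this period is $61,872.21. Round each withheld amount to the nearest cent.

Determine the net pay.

$1,412.86

401(k): $2,212.58 × 0.0645 = $142.71
Employee pension contribution: $2,212.58 × 0.0371 = $82.09
Pre-tax total = $142.71 + $82.09 = $224.80
Taxable wages = $2,212.58 − $224.80 = $1,987.78
State tax withheld: $1,987.78 × 0.093 = $184.86
OASDI: $2,212.58 × 0.0453 = $100.23
Medicare tax: $2,212.58 × 0.02 = $44.25
State unemployment insurance (employee share): cap not yet reached, full $2,212.58 is subject → $2,212.58 × 0.0025 = $5.53
Dental insurance premium: $103.83
Charitable contribution: $136.22
Total deductions = $142.71 + $82.09 + $184.86 + $100.23 + $44.25 + $5.53 + $103.83 + $136.22 = $799.72
Net pay = $2,212.58 − $799.72 = $1,412.86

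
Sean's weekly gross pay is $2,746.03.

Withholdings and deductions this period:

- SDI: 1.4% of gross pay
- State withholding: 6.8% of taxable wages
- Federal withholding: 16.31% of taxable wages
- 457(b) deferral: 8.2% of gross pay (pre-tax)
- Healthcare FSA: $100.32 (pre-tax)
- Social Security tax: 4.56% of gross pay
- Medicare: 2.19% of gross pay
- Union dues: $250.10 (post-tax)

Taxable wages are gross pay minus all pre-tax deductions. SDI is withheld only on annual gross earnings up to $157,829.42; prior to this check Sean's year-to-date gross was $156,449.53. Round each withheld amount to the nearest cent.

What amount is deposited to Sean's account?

$1,406.37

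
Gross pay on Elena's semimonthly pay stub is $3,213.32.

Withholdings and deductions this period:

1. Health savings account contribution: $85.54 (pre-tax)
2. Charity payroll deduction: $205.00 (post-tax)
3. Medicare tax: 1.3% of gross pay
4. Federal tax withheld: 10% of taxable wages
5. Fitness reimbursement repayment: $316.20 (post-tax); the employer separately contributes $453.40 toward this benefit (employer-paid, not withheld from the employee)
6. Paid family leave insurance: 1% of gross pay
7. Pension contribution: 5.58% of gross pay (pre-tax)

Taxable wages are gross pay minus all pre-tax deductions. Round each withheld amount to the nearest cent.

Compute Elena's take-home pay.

$2,058.53

Pension contribution: $3,213.32 × 0.0558 = $179.30
Health savings account contribution: $85.54
Pre-tax total = $179.30 + $85.54 = $264.84
Taxable wages = $3,213.32 − $264.84 = $2,948.48
Federal tax withheld: $2,948.48 × 0.1 = $294.85
Medicare tax: $3,213.32 × 0.013 = $41.77
Paid family leave insurance: $3,213.32 × 0.01 = $32.13
Fitness reimbursement repayment: $316.20
Charity payroll deduction: $205.00
(Employer's $453.40 toward fitness reimbursement repayment is not withheld from the employee.)
Total deductions = $179.30 + $85.54 + $294.85 + $41.77 + $32.13 + $316.20 + $205.00 = $1,154.79
Net pay = $3,213.32 − $1,154.79 = $2,058.53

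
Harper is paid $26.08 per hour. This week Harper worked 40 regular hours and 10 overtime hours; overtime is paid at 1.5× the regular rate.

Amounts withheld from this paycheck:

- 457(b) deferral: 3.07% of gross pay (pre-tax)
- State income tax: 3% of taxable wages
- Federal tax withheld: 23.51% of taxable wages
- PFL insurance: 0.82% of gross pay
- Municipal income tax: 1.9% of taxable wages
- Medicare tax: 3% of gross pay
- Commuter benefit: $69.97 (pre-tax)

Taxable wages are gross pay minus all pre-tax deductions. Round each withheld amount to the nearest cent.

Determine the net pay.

$890.48

Regular pay: 40 × $26.08 = $1043.20
Overtime pay: 10 × $26.08 × 1.5 = $391.20
Gross pay = $1043.20 + $391.20 = $1434.40
457(b) deferral: $1434.40 × 0.0307 = $44.04
Commuter benefit: $69.97
Pre-tax total = $44.04 + $69.97 = $114.01
Taxable wages = $1434.40 − $114.01 = $1320.39
State income tax: $1320.39 × 0.03 = $39.61
Federal tax withheld: $1320.39 × 0.2351 = $310.42
Municipal income tax: $1320.39 × 0.019 = $25.09
Medicare tax: $1434.40 × 0.03 = $43.03
PFL insurance: $1434.40 × 0.0082 = $11.76
Total deductions = $44.04 + $69.97 + $39.61 + $310.42 + $25.09 + $43.03 + $11.76 = $543.92
Net pay = $1434.40 − $543.92 = $890.48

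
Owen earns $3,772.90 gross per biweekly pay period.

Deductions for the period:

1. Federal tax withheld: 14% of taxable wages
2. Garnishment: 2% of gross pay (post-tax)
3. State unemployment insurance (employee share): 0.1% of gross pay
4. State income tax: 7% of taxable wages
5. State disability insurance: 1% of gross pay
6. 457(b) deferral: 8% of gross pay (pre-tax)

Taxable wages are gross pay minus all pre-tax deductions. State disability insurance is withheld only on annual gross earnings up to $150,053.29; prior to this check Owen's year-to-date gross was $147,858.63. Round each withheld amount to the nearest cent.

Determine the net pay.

457(b) deferral: $3,772.90 × 0.08 = $301.83
Taxable wages = $3,772.90 − $301.83 = $3,471.07
Federal tax withheld: $3,471.07 × 0.14 = $485.95
State income tax: $3,471.07 × 0.07 = $242.97
State disability insurance: only $150,053.29 − $147,858.63 = $2,194.66 of this check is subject → $2,194.66 × 0.01 = $21.95
State unemployment insurance (employee share): $3,772.90 × 0.001 = $3.77
Garnishment: $3,772.90 × 0.02 = $75.46
Total deductions = $301.83 + $485.95 + $242.97 + $21.95 + $3.77 + $75.46 = $1,131.93
Net pay = $3,772.90 − $1,131.93 = $2,640.97

$2,640.97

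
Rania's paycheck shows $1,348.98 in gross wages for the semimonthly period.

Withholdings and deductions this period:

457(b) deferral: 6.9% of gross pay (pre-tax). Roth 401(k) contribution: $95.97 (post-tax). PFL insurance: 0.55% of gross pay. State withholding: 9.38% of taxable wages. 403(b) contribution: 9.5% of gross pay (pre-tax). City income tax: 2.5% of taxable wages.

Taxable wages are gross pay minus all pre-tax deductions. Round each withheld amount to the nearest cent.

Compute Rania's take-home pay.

$890.39

403(b) contribution: $1,348.98 × 0.095 = $128.15
457(b) deferral: $1,348.98 × 0.069 = $93.08
Pre-tax total = $128.15 + $93.08 = $221.23
Taxable wages = $1,348.98 − $221.23 = $1,127.75
State withholding: $1,127.75 × 0.0938 = $105.78
City income tax: $1,127.75 × 0.025 = $28.19
PFL insurance: $1,348.98 × 0.0055 = $7.42
Roth 401(k) contribution: $95.97
Total deductions = $128.15 + $93.08 + $105.78 + $28.19 + $7.42 + $95.97 = $458.59
Net pay = $1,348.98 − $458.59 = $890.39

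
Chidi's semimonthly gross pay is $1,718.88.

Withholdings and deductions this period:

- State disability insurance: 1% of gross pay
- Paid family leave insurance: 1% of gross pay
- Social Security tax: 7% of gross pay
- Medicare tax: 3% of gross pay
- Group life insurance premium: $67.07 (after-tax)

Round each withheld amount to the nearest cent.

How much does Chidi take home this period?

$1,445.54

Paid family leave insurance: $1,718.88 × 0.01 = $17.19
Social Security tax: $1,718.88 × 0.07 = $120.32
Medicare tax: $1,718.88 × 0.03 = $51.57
State disability insurance: $1,718.88 × 0.01 = $17.19
Group life insurance premium: $67.07
Total deductions = $17.19 + $120.32 + $51.57 + $17.19 + $67.07 = $273.34
Net pay = $1,718.88 − $273.34 = $1,445.54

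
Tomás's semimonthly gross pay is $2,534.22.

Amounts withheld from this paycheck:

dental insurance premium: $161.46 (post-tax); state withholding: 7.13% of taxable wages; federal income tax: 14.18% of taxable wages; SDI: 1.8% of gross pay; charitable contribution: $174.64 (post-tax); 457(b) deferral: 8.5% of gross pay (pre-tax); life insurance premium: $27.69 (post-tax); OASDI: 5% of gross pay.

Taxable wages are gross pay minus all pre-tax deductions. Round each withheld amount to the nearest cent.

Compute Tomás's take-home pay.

$1,288.55

457(b) deferral: $2,534.22 × 0.085 = $215.41
Taxable wages = $2,534.22 − $215.41 = $2,318.81
Federal income tax: $2,318.81 × 0.1418 = $328.81
State withholding: $2,318.81 × 0.0713 = $165.33
SDI: $2,534.22 × 0.018 = $45.62
OASDI: $2,534.22 × 0.05 = $126.71
Dental insurance premium: $161.46
Charitable contribution: $174.64
Life insurance premium: $27.69
Total deductions = $215.41 + $328.81 + $165.33 + $45.62 + $126.71 + $161.46 + $174.64 + $27.69 = $1,245.67
Net pay = $2,534.22 − $1,245.67 = $1,288.55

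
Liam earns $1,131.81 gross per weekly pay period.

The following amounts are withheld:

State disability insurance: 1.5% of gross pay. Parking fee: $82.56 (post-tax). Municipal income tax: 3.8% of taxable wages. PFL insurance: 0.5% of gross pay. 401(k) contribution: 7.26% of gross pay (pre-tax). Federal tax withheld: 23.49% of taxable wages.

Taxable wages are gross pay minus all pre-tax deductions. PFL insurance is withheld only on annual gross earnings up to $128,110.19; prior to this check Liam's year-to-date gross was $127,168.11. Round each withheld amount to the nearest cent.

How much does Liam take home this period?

$658.94

401(k) contribution: $1,131.81 × 0.0726 = $82.17
Taxable wages = $1,131.81 − $82.17 = $1,049.64
Municipal income tax: $1,049.64 × 0.038 = $39.89
Federal tax withheld: $1,049.64 × 0.2349 = $246.56
State disability insurance: $1,131.81 × 0.015 = $16.98
PFL insurance: only $128,110.19 − $127,168.11 = $942.08 of this check is subject → $942.08 × 0.005 = $4.71
Parking fee: $82.56
Total deductions = $82.17 + $39.89 + $246.56 + $16.98 + $4.71 + $82.56 = $472.87
Net pay = $1,131.81 − $472.87 = $658.94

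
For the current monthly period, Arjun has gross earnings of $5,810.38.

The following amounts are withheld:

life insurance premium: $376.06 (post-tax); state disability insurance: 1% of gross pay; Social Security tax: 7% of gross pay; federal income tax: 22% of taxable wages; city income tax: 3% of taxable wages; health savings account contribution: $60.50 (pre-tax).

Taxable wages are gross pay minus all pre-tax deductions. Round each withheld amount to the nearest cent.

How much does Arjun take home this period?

$3,471.52

Health savings account contribution: $60.50
Taxable wages = $5,810.38 − $60.50 = $5,749.88
City income tax: $5,749.88 × 0.03 = $172.50
Federal income tax: $5,749.88 × 0.22 = $1,264.97
State disability insurance: $5,810.38 × 0.01 = $58.10
Social Security tax: $5,810.38 × 0.07 = $406.73
Life insurance premium: $376.06
Total deductions = $60.50 + $172.50 + $1,264.97 + $58.10 + $406.73 + $376.06 = $2,338.86
Net pay = $5,810.38 − $2,338.86 = $3,471.52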